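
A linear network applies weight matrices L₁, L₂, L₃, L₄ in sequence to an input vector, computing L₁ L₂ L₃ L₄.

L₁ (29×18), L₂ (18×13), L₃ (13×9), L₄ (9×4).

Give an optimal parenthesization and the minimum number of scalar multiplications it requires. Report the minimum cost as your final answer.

Adjacent pairs: L₁L₂ = 29·18·13 = 6786; L₂L₃ = 18·13·9 = 2106; L₃L₄ = 13·9·4 = 468.
Length 3: L₁..L₃: k=1: 0+2106+29·18·9=6804; k=2: 6786+0+29·13·9=10179 → min 6804 | L₂..L₄: k=2: 0+468+18·13·4=1404; k=3: 2106+0+18·9·4=2754 → min 1404.
Length 4: L₁..L₄: k=1: 0+1404+29·18·4=3492; k=2: 6786+468+29·13·4=8762; k=3: 6804+0+29·9·4=7848 → min 3492.
Optimal parenthesization: (L₁ (L₂ (L₃ L₄))) with cost 3492.

3492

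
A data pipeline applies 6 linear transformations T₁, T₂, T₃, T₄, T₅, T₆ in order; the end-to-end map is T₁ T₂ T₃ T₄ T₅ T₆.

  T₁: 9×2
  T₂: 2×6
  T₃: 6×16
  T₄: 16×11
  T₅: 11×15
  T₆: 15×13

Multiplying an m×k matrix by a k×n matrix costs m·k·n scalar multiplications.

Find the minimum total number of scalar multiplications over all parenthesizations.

Adjacent pairs: T₁T₂ = 9·2·6 = 108; T₂T₃ = 2·6·16 = 192; T₃T₄ = 6·16·11 = 1056; T₄T₅ = 16·11·15 = 2640; T₅T₆ = 11·15·13 = 2145.
Length 3: T₁..T₃: k=1: 0+192+9·2·16=480; k=2: 108+0+9·6·16=972 → min 480 | T₂..T₄: k=2: 0+1056+2·6·11=1188; k=3: 192+0+2·16·11=544 → min 544 | T₃..T₅: k=3: 0+2640+6·16·15=4080; k=4: 1056+0+6·11·15=2046 → min 2046 | T₄..T₆: k=4: 0+2145+16·11·13=4433; k=5: 2640+0+16·15·13=5760 → min 4433.
Length 4: T₁..T₄: k=1: 0+544+9·2·11=742; k=2: 108+1056+9·6·11=1758; k=3: 480+0+9·16·11=2064 → min 742 | T₂..T₅: k=2: 0+2046+2·6·15=2226; k=3: 192+2640+2·16·15=3312; k=4: 544+0+2·11·15=874 → min 874 | T₃..T₆: k=3: 0+4433+6·16·13=5681; k=4: 1056+2145+6·11·13=4059; k=5: 2046+0+6·15·13=3216 → min 3216.
Length 5: T₁..T₅: k=1: 0+874+9·2·15=1144; k=2: 108+2046+9·6·15=2964; k=3: 480+2640+9·16·15=5280; k=4: 742+0+9·11·15=2227 → min 1144 | T₂..T₆: k=2: 0+3216+2·6·13=3372; k=3: 192+4433+2·16·13=5041; k=4: 544+2145+2·11·13=2975; k=5: 874+0+2·15·13=1264 → min 1264.
Length 6: T₁..T₆: k=1: 0+1264+9·2·13=1498; k=2: 108+3216+9·6·13=4026; k=3: 480+4433+9·16·13=6785; k=4: 742+2145+9·11·13=4174; k=5: 1144+0+9·15·13=2899 → min 1498.
Optimal order: (T₁ ((((T₂ T₃) T₄) T₅) T₆)) with cost 1498.

1498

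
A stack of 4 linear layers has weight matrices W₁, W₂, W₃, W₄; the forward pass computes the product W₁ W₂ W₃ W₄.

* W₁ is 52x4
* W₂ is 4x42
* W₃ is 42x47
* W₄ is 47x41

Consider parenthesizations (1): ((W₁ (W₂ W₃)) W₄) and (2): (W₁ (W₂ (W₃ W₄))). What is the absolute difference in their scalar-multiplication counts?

21526

Order (1) = ((W₁ (W₂ W₃)) W₄): (W₂ W₃): 4×42 by 42×47 → 4×47, cost 4·42·47 = 7896; (W₁ (W₂ W₃)): 52×4 by 4×47 → 52×47, cost 52·4·47 = 9776; cumulative 17672; ((W₁ (W₂ W₃)) W₄): 52×47 by 47×41 → 52×41, cost 52·47·41 = 100204; cumulative 117876. Total 117876.
Order (2) = (W₁ (W₂ (W₃ W₄))): (W₃ W₄): 42×47 by 47×41 → 42×41, cost 42·47·41 = 80934; (W₂ (W₃ W₄)): 4×42 by 42×41 → 4×41, cost 4·42·41 = 6888; cumulative 87822; (W₁ (W₂ (W₃ W₄))): 52×4 by 4×41 → 52×41, cost 52·4·41 = 8528; cumulative 96350. Total 96350.
Difference: |117876 − 96350| = 21526.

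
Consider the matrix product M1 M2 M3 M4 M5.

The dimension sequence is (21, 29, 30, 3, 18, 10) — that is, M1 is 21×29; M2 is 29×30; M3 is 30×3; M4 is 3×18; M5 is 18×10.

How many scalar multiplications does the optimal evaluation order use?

Adjacent pairs: M1M2 = 21·29·30 = 18270; M2M3 = 29·30·3 = 2610; M3M4 = 30·3·18 = 1620; M4M5 = 3·18·10 = 540.
Length 3: M1..M3: k=1: 0+2610+21·29·3=4437; k=2: 18270+0+21·30·3=20160 → min 4437 | M2..M4: k=2: 0+1620+29·30·18=17280; k=3: 2610+0+29·3·18=4176 → min 4176 | M3..M5: k=3: 0+540+30·3·10=1440; k=4: 1620+0+30·18·10=7020 → min 1440.
Length 4: M1..M4: k=1: 0+4176+21·29·18=15138; k=2: 18270+1620+21·30·18=31230; k=3: 4437+0+21·3·18=5571 → min 5571 | M2..M5: k=2: 0+1440+29·30·10=10140; k=3: 2610+540+29·3·10=4020; k=4: 4176+0+29·18·10=9396 → min 4020.
Length 5: M1..M5: k=1: 0+4020+21·29·10=10110; k=2: 18270+1440+21·30·10=26010; k=3: 4437+540+21·3·10=5607; k=4: 5571+0+21·18·10=9351 → min 5607.
Optimal order: ((M1 (M2 M3)) (M4 M5)) with cost 5607.

5607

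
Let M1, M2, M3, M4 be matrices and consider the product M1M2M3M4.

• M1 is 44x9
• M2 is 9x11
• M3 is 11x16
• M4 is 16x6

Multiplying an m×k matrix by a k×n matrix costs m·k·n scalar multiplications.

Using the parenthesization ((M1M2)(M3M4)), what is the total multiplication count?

8316

(M1M2): 44×9 by 9×11 → 44×11, cost 44·9·11 = 4356
(M3M4): 11×16 by 16×6 → 11×6, cost 11·16·6 = 1056
((M1M2)(M3M4)): 44×11 by 11×6 → 44×6, cost 44·11·6 = 2904; cumulative 8316
Total: 8316 scalar multiplications.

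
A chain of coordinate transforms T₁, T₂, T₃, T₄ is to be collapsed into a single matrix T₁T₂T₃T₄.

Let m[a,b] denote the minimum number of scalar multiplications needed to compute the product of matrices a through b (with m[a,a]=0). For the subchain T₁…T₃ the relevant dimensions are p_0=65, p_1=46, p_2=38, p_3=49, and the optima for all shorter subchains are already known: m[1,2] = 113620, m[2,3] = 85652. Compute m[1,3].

232162

m[1,3] = min over k∈[1,2] of m[1,k]+m[k+1,3]+p_{0}·p_k·p_{3}.
k=1: 0 + 85652 + 65·46·49 = 232162; k=2: 113620 + 0 + 65·38·49 = 234650.
Minimum: 232162 at k=1.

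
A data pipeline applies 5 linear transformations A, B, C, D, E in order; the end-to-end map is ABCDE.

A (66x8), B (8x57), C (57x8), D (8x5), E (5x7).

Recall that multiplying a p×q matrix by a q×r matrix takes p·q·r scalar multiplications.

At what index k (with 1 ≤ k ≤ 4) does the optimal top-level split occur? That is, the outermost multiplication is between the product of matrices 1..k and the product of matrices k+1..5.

1

Adjacent pairs: AB = 66·8·57 = 30096; BC = 8·57·8 = 3648; CD = 57·8·5 = 2280; DE = 8·5·7 = 280.
Length 3: A..C: k=1: 0+3648+66·8·8=7872; k=2: 30096+0+66·57·8=60192 → min 7872 | B..D: k=2: 0+2280+8·57·5=4560; k=3: 3648+0+8·8·5=3968 → min 3968 | C..E: k=3: 0+280+57·8·7=3472; k=4: 2280+0+57·5·7=4275 → min 3472.
Length 4: A..D: k=1: 0+3968+66·8·5=6608; k=2: 30096+2280+66·57·5=51186; k=3: 7872+0+66·8·5=10512 → min 6608 | B..E: k=2: 0+3472+8·57·7=6664; k=3: 3648+280+8·8·7=4376; k=4: 3968+0+8·5·7=4248 → min 4248.
Top-level splits: k=1: (A..A)·(B..E) → 0+4248+66·8·7 = 7944; k=2: (A..B)·(C..E) → 30096+3472+66·57·7 = 59902; k=3: (A..C)·(D..E) → 7872+280+66·8·7 = 11848; k=4: (A..D)·(E..E) → 6608+0+66·5·7 = 8918.
Best split is after A, i.e. k = 1.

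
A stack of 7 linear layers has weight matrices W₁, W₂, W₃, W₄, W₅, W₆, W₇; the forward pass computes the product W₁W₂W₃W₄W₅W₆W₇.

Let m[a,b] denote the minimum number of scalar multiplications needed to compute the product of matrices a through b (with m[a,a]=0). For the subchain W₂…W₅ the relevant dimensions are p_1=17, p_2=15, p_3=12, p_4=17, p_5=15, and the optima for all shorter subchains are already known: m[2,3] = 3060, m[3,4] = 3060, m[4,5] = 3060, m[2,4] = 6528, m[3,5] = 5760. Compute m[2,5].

9180

m[2,5] = min over k∈[2,4] of m[2,k]+m[k+1,5]+p_{1}·p_k·p_{5}.
k=2: 0 + 5760 + 17·15·15 = 9585; k=3: 3060 + 3060 + 17·12·15 = 9180; k=4: 6528 + 0 + 17·17·15 = 10863.
Minimum: 9180 at k=3.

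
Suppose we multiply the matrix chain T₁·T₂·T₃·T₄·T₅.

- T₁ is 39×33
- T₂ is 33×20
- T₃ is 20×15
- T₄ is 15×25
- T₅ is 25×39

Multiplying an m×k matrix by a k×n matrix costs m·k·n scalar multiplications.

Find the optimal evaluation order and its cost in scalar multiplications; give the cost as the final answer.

Adjacent pairs: T₁T₂ = 39·33·20 = 25740; T₂T₃ = 33·20·15 = 9900; T₃T₄ = 20·15·25 = 7500; T₄T₅ = 15·25·39 = 14625.
Length 3: T₁..T₃: k=1: 0+9900+39·33·15=29205; k=2: 25740+0+39·20·15=37440 → min 29205 | T₂..T₄: k=2: 0+7500+33·20·25=24000; k=3: 9900+0+33·15·25=22275 → min 22275 | T₃..T₅: k=3: 0+14625+20·15·39=26325; k=4: 7500+0+20·25·39=27000 → min 26325.
Length 4: T₁..T₄: k=1: 0+22275+39·33·25=54450; k=2: 25740+7500+39·20·25=52740; k=3: 29205+0+39·15·25=43830 → min 43830 | T₂..T₅: k=2: 0+26325+33·20·39=52065; k=3: 9900+14625+33·15·39=43830; k=4: 22275+0+33·25·39=54450 → min 43830.
Length 5: T₁..T₅: k=1: 0+43830+39·33·39=94023; k=2: 25740+26325+39·20·39=82485; k=3: 29205+14625+39·15·39=66645; k=4: 43830+0+39·25·39=81855 → min 66645.
Optimal parenthesization: ((T₁·(T₂·T₃))·(T₄·T₅)) with cost 66645.

66645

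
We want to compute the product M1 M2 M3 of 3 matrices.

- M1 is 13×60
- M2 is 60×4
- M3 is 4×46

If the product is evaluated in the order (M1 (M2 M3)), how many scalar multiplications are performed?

46920

(M2 M3): 60×4 by 4×46 → 60×46, cost 60·4·46 = 11040
(M1 (M2 M3)): 13×60 by 60×46 → 13×46, cost 13·60·46 = 35880; cumulative 46920
Total: 46920 scalar multiplications.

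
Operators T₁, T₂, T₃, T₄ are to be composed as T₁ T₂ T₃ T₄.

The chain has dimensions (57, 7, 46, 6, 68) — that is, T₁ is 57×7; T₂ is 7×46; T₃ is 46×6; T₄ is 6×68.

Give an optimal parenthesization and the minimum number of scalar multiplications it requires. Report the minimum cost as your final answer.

27582

Adjacent pairs: T₁T₂ = 57·7·46 = 18354; T₂T₃ = 7·46·6 = 1932; T₃T₄ = 46·6·68 = 18768.
Length 3: T₁..T₃: k=1: 0+1932+57·7·6=4326; k=2: 18354+0+57·46·6=34086 → min 4326 | T₂..T₄: k=2: 0+18768+7·46·68=40664; k=3: 1932+0+7·6·68=4788 → min 4788.
Length 4: T₁..T₄: k=1: 0+4788+57·7·68=31920; k=2: 18354+18768+57·46·68=215418; k=3: 4326+0+57·6·68=27582 → min 27582.
Optimal parenthesization: ((T₁ (T₂ T₃)) T₄) with cost 27582.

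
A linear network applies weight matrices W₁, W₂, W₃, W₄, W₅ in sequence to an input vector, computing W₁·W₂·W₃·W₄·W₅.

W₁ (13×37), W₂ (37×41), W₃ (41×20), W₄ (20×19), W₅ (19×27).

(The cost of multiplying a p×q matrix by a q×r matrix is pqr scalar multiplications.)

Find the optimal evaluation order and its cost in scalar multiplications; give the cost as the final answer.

41990

Adjacent pairs: W₁W₂ = 13·37·41 = 19721; W₂W₃ = 37·41·20 = 30340; W₃W₄ = 41·20·19 = 15580; W₄W₅ = 20·19·27 = 10260.
Length 3: W₁..W₃: k=1: 0+30340+13·37·20=39960; k=2: 19721+0+13·41·20=30381 → min 30381 | W₂..W₄: k=2: 0+15580+37·41·19=44403; k=3: 30340+0+37·20·19=44400 → min 44400 | W₃..W₅: k=3: 0+10260+41·20·27=32400; k=4: 15580+0+41·19·27=36613 → min 32400.
Length 4: W₁..W₄: k=1: 0+44400+13·37·19=53539; k=2: 19721+15580+13·41·19=45428; k=3: 30381+0+13·20·19=35321 → min 35321 | W₂..W₅: k=2: 0+32400+37·41·27=73359; k=3: 30340+10260+37·20·27=60580; k=4: 44400+0+37·19·27=63381 → min 60580.
Length 5: W₁..W₅: k=1: 0+60580+13·37·27=73567; k=2: 19721+32400+13·41·27=66512; k=3: 30381+10260+13·20·27=47661; k=4: 35321+0+13·19·27=41990 → min 41990.
Optimal parenthesization: ((((W₁·W₂)·W₃)·W₄)·W₅) with cost 41990.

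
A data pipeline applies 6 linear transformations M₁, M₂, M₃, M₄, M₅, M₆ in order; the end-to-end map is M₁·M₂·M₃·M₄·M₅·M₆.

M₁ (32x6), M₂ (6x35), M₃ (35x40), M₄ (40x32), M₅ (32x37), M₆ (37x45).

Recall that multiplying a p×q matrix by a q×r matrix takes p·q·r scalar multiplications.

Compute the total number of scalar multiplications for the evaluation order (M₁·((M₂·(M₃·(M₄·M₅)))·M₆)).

(M₄·M₅): 40×32 by 32×37 → 40×37, cost 40·32·37 = 47360
(M₃·(M₄·M₅)): 35×40 by 40×37 → 35×37, cost 35·40·37 = 51800; cumulative 99160
(M₂·(M₃·(M₄·M₅))): 6×35 by 35×37 → 6×37, cost 6·35·37 = 7770; cumulative 106930
((M₂·(M₃·(M₄·M₅)))·M₆): 6×37 by 37×45 → 6×45, cost 6·37·45 = 9990; cumulative 116920
(M₁·((M₂·(M₃·(M₄·M₅)))·M₆)): 32×6 by 6×45 → 32×45, cost 32·6·45 = 8640; cumulative 125560
Total: 125560 scalar multiplications.

125560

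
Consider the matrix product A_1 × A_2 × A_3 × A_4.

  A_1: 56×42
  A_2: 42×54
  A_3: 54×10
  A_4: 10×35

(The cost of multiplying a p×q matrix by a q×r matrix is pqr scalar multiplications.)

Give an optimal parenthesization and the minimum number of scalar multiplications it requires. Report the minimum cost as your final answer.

65800

Adjacent pairs: A_1A_2 = 56·42·54 = 127008; A_2A_3 = 42·54·10 = 22680; A_3A_4 = 54·10·35 = 18900.
Length 3: A_1..A_3: k=1: 0+22680+56·42·10=46200; k=2: 127008+0+56·54·10=157248 → min 46200 | A_2..A_4: k=2: 0+18900+42·54·35=98280; k=3: 22680+0+42·10·35=37380 → min 37380.
Length 4: A_1..A_4: k=1: 0+37380+56·42·35=119700; k=2: 127008+18900+56·54·35=251748; k=3: 46200+0+56·10·35=65800 → min 65800.
Optimal parenthesization: ((A_1 × (A_2 × A_3)) × A_4) with cost 65800.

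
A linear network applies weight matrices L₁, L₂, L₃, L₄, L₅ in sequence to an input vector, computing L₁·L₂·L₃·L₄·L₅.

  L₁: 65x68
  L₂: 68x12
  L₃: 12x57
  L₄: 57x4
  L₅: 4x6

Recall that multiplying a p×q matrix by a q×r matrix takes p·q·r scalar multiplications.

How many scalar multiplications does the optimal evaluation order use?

25240

Adjacent pairs: L₁L₂ = 65·68·12 = 53040; L₂L₃ = 68·12·57 = 46512; L₃L₄ = 12·57·4 = 2736; L₄L₅ = 57·4·6 = 1368.
Length 3: L₁..L₃: k=1: 0+46512+65·68·57=298452; k=2: 53040+0+65·12·57=97500 → min 97500 | L₂..L₄: k=2: 0+2736+68·12·4=6000; k=3: 46512+0+68·57·4=62016 → min 6000 | L₃..L₅: k=3: 0+1368+12·57·6=5472; k=4: 2736+0+12·4·6=3024 → min 3024.
Length 4: L₁..L₄: k=1: 0+6000+65·68·4=23680; k=2: 53040+2736+65·12·4=58896; k=3: 97500+0+65·57·4=112320 → min 23680 | L₂..L₅: k=2: 0+3024+68·12·6=7920; k=3: 46512+1368+68·57·6=71136; k=4: 6000+0+68·4·6=7632 → min 7632.
Length 5: L₁..L₅: k=1: 0+7632+65·68·6=34152; k=2: 53040+3024+65·12·6=60744; k=3: 97500+1368+65·57·6=121098; k=4: 23680+0+65·4·6=25240 → min 25240.
Optimal order: ((L₁·(L₂·(L₃·L₄)))·L₅) with cost 25240.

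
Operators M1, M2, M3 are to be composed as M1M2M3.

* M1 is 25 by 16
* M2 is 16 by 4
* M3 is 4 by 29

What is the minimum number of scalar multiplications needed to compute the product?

Order (M1(M2M3)): (M2M3): 16×4 by 4×29 → 16×29, cost 16·4·29 = 1856; (M1(M2M3)): 25×16 by 16×29 → 25×29, cost 25·16·29 = 11600; cumulative 13456. Total 13456.
Order ((M1M2)M3): (M1M2): 25×16 by 16×4 → 25×4, cost 25·16·4 = 1600; ((M1M2)M3): 25×4 by 4×29 → 25×29, cost 25·4·29 = 2900; cumulative 4500. Total 4500.
Minimum: 4500.

4500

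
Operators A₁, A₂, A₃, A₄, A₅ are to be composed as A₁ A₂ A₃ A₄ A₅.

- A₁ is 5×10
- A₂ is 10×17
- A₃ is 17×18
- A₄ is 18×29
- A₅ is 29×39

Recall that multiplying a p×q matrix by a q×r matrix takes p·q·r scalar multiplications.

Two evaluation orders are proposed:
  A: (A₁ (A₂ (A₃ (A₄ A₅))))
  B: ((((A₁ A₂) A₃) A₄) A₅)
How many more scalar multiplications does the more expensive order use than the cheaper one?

30227

Order A = (A₁ (A₂ (A₃ (A₄ A₅)))): (A₄ A₅): 18×29 by 29×39 → 18×39, cost 18·29·39 = 20358; (A₃ (A₄ A₅)): 17×18 by 18×39 → 17×39, cost 17·18·39 = 11934; cumulative 32292; (A₂ (A₃ (A₄ A₅))): 10×17 by 17×39 → 10×39, cost 10·17·39 = 6630; cumulative 38922; (A₁ (A₂ (A₃ (A₄ A₅)))): 5×10 by 10×39 → 5×39, cost 5·10·39 = 1950; cumulative 40872. Total 40872.
Order B = ((((A₁ A₂) A₃) A₄) A₅): (A₁ A₂): 5×10 by 10×17 → 5×17, cost 5·10·17 = 850; ((A₁ A₂) A₃): 5×17 by 17×18 → 5×18, cost 5·17·18 = 1530; cumulative 2380; (((A₁ A₂) A₃) A₄): 5×18 by 18×29 → 5×29, cost 5·18·29 = 2610; cumulative 4990; ((((A₁ A₂) A₃) A₄) A₅): 5×29 by 29×39 → 5×39, cost 5·29·39 = 5655; cumulative 10645. Total 10645.
Difference: |40872 − 10645| = 30227.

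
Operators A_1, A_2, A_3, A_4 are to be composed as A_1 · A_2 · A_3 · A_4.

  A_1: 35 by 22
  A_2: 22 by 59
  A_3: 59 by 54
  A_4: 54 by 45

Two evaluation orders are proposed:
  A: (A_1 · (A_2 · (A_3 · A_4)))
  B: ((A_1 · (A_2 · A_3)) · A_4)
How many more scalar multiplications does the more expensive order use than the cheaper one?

Order A = (A_1 · (A_2 · (A_3 · A_4))): (A_3 · A_4): 59×54 by 54×45 → 59×45, cost 59·54·45 = 143370; (A_2 · (A_3 · A_4)): 22×59 by 59×45 → 22×45, cost 22·59·45 = 58410; cumulative 201780; (A_1 · (A_2 · (A_3 · A_4))): 35×22 by 22×45 → 35×45, cost 35·22·45 = 34650; cumulative 236430. Total 236430.
Order B = ((A_1 · (A_2 · A_3)) · A_4): (A_2 · A_3): 22×59 by 59×54 → 22×54, cost 22·59·54 = 70092; (A_1 · (A_2 · A_3)): 35×22 by 22×54 → 35×54, cost 35·22·54 = 41580; cumulative 111672; ((A_1 · (A_2 · A_3)) · A_4): 35×54 by 54×45 → 35×45, cost 35·54·45 = 85050; cumulative 196722. Total 196722.
Difference: |236430 − 196722| = 39708.

39708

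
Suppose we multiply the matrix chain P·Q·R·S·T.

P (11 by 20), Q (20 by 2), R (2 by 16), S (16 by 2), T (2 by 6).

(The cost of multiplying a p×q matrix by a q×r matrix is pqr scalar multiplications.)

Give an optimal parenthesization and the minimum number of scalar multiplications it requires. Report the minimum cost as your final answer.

660

Adjacent pairs: PQ = 11·20·2 = 440; QR = 20·2·16 = 640; RS = 2·16·2 = 64; ST = 16·2·6 = 192.
Length 3: P..R: k=1: 0+640+11·20·16=4160; k=2: 440+0+11·2·16=792 → min 792 | Q..S: k=2: 0+64+20·2·2=144; k=3: 640+0+20·16·2=1280 → min 144 | R..T: k=3: 0+192+2·16·6=384; k=4: 64+0+2·2·6=88 → min 88.
Length 4: P..S: k=1: 0+144+11·20·2=584; k=2: 440+64+11·2·2=548; k=3: 792+0+11·16·2=1144 → min 548 | Q..T: k=2: 0+88+20·2·6=328; k=3: 640+192+20·16·6=2752; k=4: 144+0+20·2·6=384 → min 328.
Length 5: P..T: k=1: 0+328+11·20·6=1648; k=2: 440+88+11·2·6=660; k=3: 792+192+11·16·6=2040; k=4: 548+0+11·2·6=680 → min 660.
Optimal parenthesization: ((P·Q)·((R·S)·T)) with cost 660.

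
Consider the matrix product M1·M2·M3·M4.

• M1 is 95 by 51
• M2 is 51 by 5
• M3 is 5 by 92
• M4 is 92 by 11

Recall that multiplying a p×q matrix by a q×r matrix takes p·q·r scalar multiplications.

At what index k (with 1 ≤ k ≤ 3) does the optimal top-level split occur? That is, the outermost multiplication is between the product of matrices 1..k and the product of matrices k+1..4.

2

Adjacent pairs: M1M2 = 95·51·5 = 24225; M2M3 = 51·5·92 = 23460; M3M4 = 5·92·11 = 5060.
Length 3: M1..M3: k=1: 0+23460+95·51·92=469200; k=2: 24225+0+95·5·92=67925 → min 67925 | M2..M4: k=2: 0+5060+51·5·11=7865; k=3: 23460+0+51·92·11=75072 → min 7865.
Top-level splits: k=1: (M1..M1)·(M2..M4) → 0+7865+95·51·11 = 61160; k=2: (M1..M2)·(M3..M4) → 24225+5060+95·5·11 = 34510; k=3: (M1..M3)·(M4..M4) → 67925+0+95·92·11 = 164065.
Best split is after M2, i.e. k = 2.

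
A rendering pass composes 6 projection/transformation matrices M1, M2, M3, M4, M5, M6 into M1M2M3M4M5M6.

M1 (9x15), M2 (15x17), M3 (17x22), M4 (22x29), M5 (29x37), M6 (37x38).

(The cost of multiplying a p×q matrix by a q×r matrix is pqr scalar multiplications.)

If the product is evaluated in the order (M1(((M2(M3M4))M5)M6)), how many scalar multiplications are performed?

60556

(M3M4): 17×22 by 22×29 → 17×29, cost 17·22·29 = 10846
(M2(M3M4)): 15×17 by 17×29 → 15×29, cost 15·17·29 = 7395; cumulative 18241
((M2(M3M4))M5): 15×29 by 29×37 → 15×37, cost 15·29·37 = 16095; cumulative 34336
(((M2(M3M4))M5)M6): 15×37 by 37×38 → 15×38, cost 15·37·38 = 21090; cumulative 55426
(M1(((M2(M3M4))M5)M6)): 9×15 by 15×38 → 9×38, cost 9·15·38 = 5130; cumulative 60556
Total: 60556 scalar multiplications.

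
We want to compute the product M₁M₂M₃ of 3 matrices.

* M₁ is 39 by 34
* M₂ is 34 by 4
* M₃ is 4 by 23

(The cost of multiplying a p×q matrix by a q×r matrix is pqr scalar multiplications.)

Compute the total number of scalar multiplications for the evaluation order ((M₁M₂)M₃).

8892

(M₁M₂): 39×34 by 34×4 → 39×4, cost 39·34·4 = 5304
((M₁M₂)M₃): 39×4 by 4×23 → 39×23, cost 39·4·23 = 3588; cumulative 8892
Total: 8892 scalar multiplications.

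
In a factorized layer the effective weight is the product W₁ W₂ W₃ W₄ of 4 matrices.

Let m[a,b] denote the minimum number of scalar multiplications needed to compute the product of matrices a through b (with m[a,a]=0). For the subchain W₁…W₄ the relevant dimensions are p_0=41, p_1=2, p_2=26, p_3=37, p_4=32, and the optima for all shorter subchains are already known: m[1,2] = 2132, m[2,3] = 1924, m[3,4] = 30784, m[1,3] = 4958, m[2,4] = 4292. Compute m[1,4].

m[1,4] = min over k∈[1,3] of m[1,k]+m[k+1,4]+p_{0}·p_k·p_{4}.
k=1: 0 + 4292 + 41·2·32 = 6916; k=2: 2132 + 30784 + 41·26·32 = 67028; k=3: 4958 + 0 + 41·37·32 = 53502.
Minimum: 6916 at k=1.

6916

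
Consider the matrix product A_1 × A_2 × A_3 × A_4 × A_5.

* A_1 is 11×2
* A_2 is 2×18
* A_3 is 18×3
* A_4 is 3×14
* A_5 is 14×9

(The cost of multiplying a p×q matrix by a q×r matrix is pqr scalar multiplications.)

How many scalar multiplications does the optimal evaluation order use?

642

Adjacent pairs: A_1A_2 = 11·2·18 = 396; A_2A_3 = 2·18·3 = 108; A_3A_4 = 18·3·14 = 756; A_4A_5 = 3·14·9 = 378.
Length 3: A_1..A_3: k=1: 0+108+11·2·3=174; k=2: 396+0+11·18·3=990 → min 174 | A_2..A_4: k=2: 0+756+2·18·14=1260; k=3: 108+0+2·3·14=192 → min 192 | A_3..A_5: k=3: 0+378+18·3·9=864; k=4: 756+0+18·14·9=3024 → min 864.
Length 4: A_1..A_4: k=1: 0+192+11·2·14=500; k=2: 396+756+11·18·14=3924; k=3: 174+0+11·3·14=636 → min 500 | A_2..A_5: k=2: 0+864+2·18·9=1188; k=3: 108+378+2·3·9=540; k=4: 192+0+2·14·9=444 → min 444.
Length 5: A_1..A_5: k=1: 0+444+11·2·9=642; k=2: 396+864+11·18·9=3042; k=3: 174+378+11·3·9=849; k=4: 500+0+11·14·9=1886 → min 642.
Optimal order: (A_1 × (((A_2 × A_3) × A_4) × A_5)) with cost 642.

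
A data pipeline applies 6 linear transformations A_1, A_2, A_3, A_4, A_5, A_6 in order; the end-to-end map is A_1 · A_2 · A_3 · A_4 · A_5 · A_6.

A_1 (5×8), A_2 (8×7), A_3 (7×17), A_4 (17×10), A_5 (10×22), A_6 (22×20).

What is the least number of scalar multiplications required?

Adjacent pairs: A_1A_2 = 5·8·7 = 280; A_2A_3 = 8·7·17 = 952; A_3A_4 = 7·17·10 = 1190; A_4A_5 = 17·10·22 = 3740; A_5A_6 = 10·22·20 = 4400.
Length 3: A_1..A_3: k=1: 0+952+5·8·17=1632; k=2: 280+0+5·7·17=875 → min 875 | A_2..A_4: k=2: 0+1190+8·7·10=1750; k=3: 952+0+8·17·10=2312 → min 1750 | A_3..A_5: k=3: 0+3740+7·17·22=6358; k=4: 1190+0+7·10·22=2730 → min 2730 | A_4..A_6: k=4: 0+4400+17·10·20=7800; k=5: 3740+0+17·22·20=11220 → min 7800.
Length 4: A_1..A_4: k=1: 0+1750+5·8·10=2150; k=2: 280+1190+5·7·10=1820; k=3: 875+0+5·17·10=1725 → min 1725 | A_2..A_5: k=2: 0+2730+8·7·22=3962; k=3: 952+3740+8·17·22=7684; k=4: 1750+0+8·10·22=3510 → min 3510 | A_3..A_6: k=3: 0+7800+7·17·20=10180; k=4: 1190+4400+7·10·20=6990; k=5: 2730+0+7·22·20=5810 → min 5810.
Length 5: A_1..A_5: k=1: 0+3510+5·8·22=4390; k=2: 280+2730+5·7·22=3780; k=3: 875+3740+5·17·22=6485; k=4: 1725+0+5·10·22=2825 → min 2825 | A_2..A_6: k=2: 0+5810+8·7·20=6930; k=3: 952+7800+8·17·20=11472; k=4: 1750+4400+8·10·20=7750; k=5: 3510+0+8·22·20=7030 → min 6930.
Length 6: A_1..A_6: k=1: 0+6930+5·8·20=7730; k=2: 280+5810+5·7·20=6790; k=3: 875+7800+5·17·20=10375; k=4: 1725+4400+5·10·20=7125; k=5: 2825+0+5·22·20=5025 → min 5025.
Optimal order: (((((A_1 · A_2) · A_3) · A_4) · A_5) · A_6) with cost 5025.

5025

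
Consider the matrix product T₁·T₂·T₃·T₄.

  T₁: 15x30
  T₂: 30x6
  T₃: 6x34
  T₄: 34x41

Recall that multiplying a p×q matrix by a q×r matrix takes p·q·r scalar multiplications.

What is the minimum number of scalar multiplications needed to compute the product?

Adjacent pairs: T₁T₂ = 15·30·6 = 2700; T₂T₃ = 30·6·34 = 6120; T₃T₄ = 6·34·41 = 8364.
Length 3: T₁..T₃: k=1: 0+6120+15·30·34=21420; k=2: 2700+0+15·6·34=5760 → min 5760 | T₂..T₄: k=2: 0+8364+30·6·41=15744; k=3: 6120+0+30·34·41=47940 → min 15744.
Length 4: T₁..T₄: k=1: 0+15744+15·30·41=34194; k=2: 2700+8364+15·6·41=14754; k=3: 5760+0+15·34·41=26670 → min 14754.
Optimal order: ((T₁·T₂)·(T₃·T₄)) with cost 14754.

14754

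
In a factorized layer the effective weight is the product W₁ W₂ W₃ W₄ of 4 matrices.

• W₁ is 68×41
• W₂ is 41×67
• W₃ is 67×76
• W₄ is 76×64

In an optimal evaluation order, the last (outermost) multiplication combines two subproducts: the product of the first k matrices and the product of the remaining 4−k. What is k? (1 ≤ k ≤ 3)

1

Adjacent pairs: W₁W₂ = 68·41·67 = 186796; W₂W₃ = 41·67·76 = 208772; W₃W₄ = 67·76·64 = 325888.
Length 3: W₁..W₃: k=1: 0+208772+68·41·76=420660; k=2: 186796+0+68·67·76=533052 → min 420660 | W₂..W₄: k=2: 0+325888+41·67·64=501696; k=3: 208772+0+41·76·64=408196 → min 408196.
Top-level splits: k=1: (W₁..W₁)·(W₂..W₄) → 0+408196+68·41·64 = 586628; k=2: (W₁..W₂)·(W₃..W₄) → 186796+325888+68·67·64 = 804268; k=3: (W₁..W₃)·(W₄..W₄) → 420660+0+68·76·64 = 751412.
Best split is after W₁, i.e. k = 1.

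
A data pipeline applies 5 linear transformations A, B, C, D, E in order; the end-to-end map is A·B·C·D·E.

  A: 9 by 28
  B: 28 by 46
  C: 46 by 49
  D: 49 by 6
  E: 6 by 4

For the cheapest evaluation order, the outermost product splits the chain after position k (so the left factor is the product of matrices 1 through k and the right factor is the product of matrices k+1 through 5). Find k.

1

Adjacent pairs: AB = 9·28·46 = 11592; BC = 28·46·49 = 63112; CD = 46·49·6 = 13524; DE = 49·6·4 = 1176.
Length 3: A..C: k=1: 0+63112+9·28·49=75460; k=2: 11592+0+9·46·49=31878 → min 31878 | B..D: k=2: 0+13524+28·46·6=21252; k=3: 63112+0+28·49·6=71344 → min 21252 | C..E: k=3: 0+1176+46·49·4=10192; k=4: 13524+0+46·6·4=14628 → min 10192.
Length 4: A..D: k=1: 0+21252+9·28·6=22764; k=2: 11592+13524+9·46·6=27600; k=3: 31878+0+9·49·6=34524 → min 22764 | B..E: k=2: 0+10192+28·46·4=15344; k=3: 63112+1176+28·49·4=69776; k=4: 21252+0+28·6·4=21924 → min 15344.
Top-level splits: k=1: (A..A)·(B..E) → 0+15344+9·28·4 = 16352; k=2: (A..B)·(C..E) → 11592+10192+9·46·4 = 23440; k=3: (A..C)·(D..E) → 31878+1176+9·49·4 = 34818; k=4: (A..D)·(E..E) → 22764+0+9·6·4 = 22980.
Best split is after A, i.e. k = 1.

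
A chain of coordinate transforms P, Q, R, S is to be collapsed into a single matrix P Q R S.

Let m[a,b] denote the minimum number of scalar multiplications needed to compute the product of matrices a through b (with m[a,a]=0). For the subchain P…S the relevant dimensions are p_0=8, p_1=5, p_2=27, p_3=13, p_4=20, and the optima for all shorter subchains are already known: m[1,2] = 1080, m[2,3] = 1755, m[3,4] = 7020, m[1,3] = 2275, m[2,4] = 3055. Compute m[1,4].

3855

m[1,4] = min over k∈[1,3] of m[1,k]+m[k+1,4]+p_{0}·p_k·p_{4}.
k=1: 0 + 3055 + 8·5·20 = 3855; k=2: 1080 + 7020 + 8·27·20 = 12420; k=3: 2275 + 0 + 8·13·20 = 4355.
Minimum: 3855 at k=1.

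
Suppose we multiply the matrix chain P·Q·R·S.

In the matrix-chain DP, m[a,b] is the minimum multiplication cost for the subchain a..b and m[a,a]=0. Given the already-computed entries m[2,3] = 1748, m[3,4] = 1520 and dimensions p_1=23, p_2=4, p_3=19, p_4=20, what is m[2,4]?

m[2,4] = min over k∈[2,3] of m[2,k]+m[k+1,4]+p_{1}·p_k·p_{4}.
k=2: 0 + 1520 + 23·4·20 = 3360; k=3: 1748 + 0 + 23·19·20 = 10488.
Minimum: 3360 at k=2.

3360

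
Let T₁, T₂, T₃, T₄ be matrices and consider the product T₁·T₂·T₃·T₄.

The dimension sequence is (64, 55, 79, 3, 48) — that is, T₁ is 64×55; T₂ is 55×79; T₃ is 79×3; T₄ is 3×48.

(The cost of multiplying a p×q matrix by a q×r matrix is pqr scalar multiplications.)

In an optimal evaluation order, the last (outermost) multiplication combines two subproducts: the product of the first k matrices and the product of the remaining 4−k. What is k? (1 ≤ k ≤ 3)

Adjacent pairs: T₁T₂ = 64·55·79 = 278080; T₂T₃ = 55·79·3 = 13035; T₃T₄ = 79·3·48 = 11376.
Length 3: T₁..T₃: k=1: 0+13035+64·55·3=23595; k=2: 278080+0+64·79·3=293248 → min 23595 | T₂..T₄: k=2: 0+11376+55·79·48=219936; k=3: 13035+0+55·3·48=20955 → min 20955.
Top-level splits: k=1: (T₁..T₁)·(T₂..T₄) → 0+20955+64·55·48 = 189915; k=2: (T₁..T₂)·(T₃..T₄) → 278080+11376+64·79·48 = 532144; k=3: (T₁..T₃)·(T₄..T₄) → 23595+0+64·3·48 = 32811.
Best split is after T₃, i.e. k = 3.

3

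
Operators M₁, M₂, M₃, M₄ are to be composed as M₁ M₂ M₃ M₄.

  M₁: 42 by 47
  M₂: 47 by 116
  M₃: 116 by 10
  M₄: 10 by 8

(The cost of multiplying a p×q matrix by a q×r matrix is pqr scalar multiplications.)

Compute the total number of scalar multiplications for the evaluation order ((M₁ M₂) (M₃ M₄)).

(M₁ M₂): 42×47 by 47×116 → 42×116, cost 42·47·116 = 228984
(M₃ M₄): 116×10 by 10×8 → 116×8, cost 116·10·8 = 9280
((M₁ M₂) (M₃ M₄)): 42×116 by 116×8 → 42×8, cost 42·116·8 = 38976; cumulative 277240
Total: 277240 scalar multiplications.

277240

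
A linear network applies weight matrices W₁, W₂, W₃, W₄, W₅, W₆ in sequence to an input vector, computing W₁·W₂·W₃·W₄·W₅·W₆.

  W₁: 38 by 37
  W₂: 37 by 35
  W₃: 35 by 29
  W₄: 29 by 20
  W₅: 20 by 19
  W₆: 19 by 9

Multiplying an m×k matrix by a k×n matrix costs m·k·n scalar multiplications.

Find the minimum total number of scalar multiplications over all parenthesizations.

Adjacent pairs: W₁W₂ = 38·37·35 = 49210; W₂W₃ = 37·35·29 = 37555; W₃W₄ = 35·29·20 = 20300; W₄W₅ = 29·20·19 = 11020; W₅W₆ = 20·19·9 = 3420.
Length 3: W₁..W₃: k=1: 0+37555+38·37·29=78329; k=2: 49210+0+38·35·29=87780 → min 78329 | W₂..W₄: k=2: 0+20300+37·35·20=46200; k=3: 37555+0+37·29·20=59015 → min 46200 | W₃..W₅: k=3: 0+11020+35·29·19=30305; k=4: 20300+0+35·20·19=33600 → min 30305 | W₄..W₆: k=4: 0+3420+29·20·9=8640; k=5: 11020+0+29·19·9=15979 → min 8640.
Length 4: W₁..W₄: k=1: 0+46200+38·37·20=74320; k=2: 49210+20300+38·35·20=96110; k=3: 78329+0+38·29·20=100369 → min 74320 | W₂..W₅: k=2: 0+30305+37·35·19=54910; k=3: 37555+11020+37·29·19=68962; k=4: 46200+0+37·20·19=60260 → min 54910 | W₃..W₆: k=3: 0+8640+35·29·9=17775; k=4: 20300+3420+35·20·9=30020; k=5: 30305+0+35·19·9=36290 → min 17775.
Length 5: W₁..W₅: k=1: 0+54910+38·37·19=81624; k=2: 49210+30305+38·35·19=104785; k=3: 78329+11020+38·29·19=110287; k=4: 74320+0+38·20·19=88760 → min 81624 | W₂..W₆: k=2: 0+17775+37·35·9=29430; k=3: 37555+8640+37·29·9=55852; k=4: 46200+3420+37·20·9=56280; k=5: 54910+0+37·19·9=61237 → min 29430.
Length 6: W₁..W₆: k=1: 0+29430+38·37·9=42084; k=2: 49210+17775+38·35·9=78955; k=3: 78329+8640+38·29·9=96887; k=4: 74320+3420+38·20·9=84580; k=5: 81624+0+38·19·9=88122 → min 42084.
Optimal order: (W₁·(W₂·(W₃·(W₄·(W₅·W₆))))) with cost 42084.

42084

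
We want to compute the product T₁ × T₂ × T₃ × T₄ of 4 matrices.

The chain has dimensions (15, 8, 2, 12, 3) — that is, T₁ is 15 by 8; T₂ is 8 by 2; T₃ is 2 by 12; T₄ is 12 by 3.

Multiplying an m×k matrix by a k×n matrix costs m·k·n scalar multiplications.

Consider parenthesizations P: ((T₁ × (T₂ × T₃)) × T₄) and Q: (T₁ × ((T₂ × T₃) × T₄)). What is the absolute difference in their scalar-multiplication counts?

1332

Order P = ((T₁ × (T₂ × T₃)) × T₄): (T₂ × T₃): 8×2 by 2×12 → 8×12, cost 8·2·12 = 192; (T₁ × (T₂ × T₃)): 15×8 by 8×12 → 15×12, cost 15·8·12 = 1440; cumulative 1632; ((T₁ × (T₂ × T₃)) × T₄): 15×12 by 12×3 → 15×3, cost 15·12·3 = 540; cumulative 2172. Total 2172.
Order Q = (T₁ × ((T₂ × T₃) × T₄)): (T₂ × T₃): 8×2 by 2×12 → 8×12, cost 8·2·12 = 192; ((T₂ × T₃) × T₄): 8×12 by 12×3 → 8×3, cost 8·12·3 = 288; cumulative 480; (T₁ × ((T₂ × T₃) × T₄)): 15×8 by 8×3 → 15×3, cost 15·8·3 = 360; cumulative 840. Total 840.
Difference: |2172 − 840| = 1332.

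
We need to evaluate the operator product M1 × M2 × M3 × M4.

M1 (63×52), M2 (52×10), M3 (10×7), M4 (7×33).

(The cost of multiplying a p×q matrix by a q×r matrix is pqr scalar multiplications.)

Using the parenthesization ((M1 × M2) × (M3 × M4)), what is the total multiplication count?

(M1 × M2): 63×52 by 52×10 → 63×10, cost 63·52·10 = 32760
(M3 × M4): 10×7 by 7×33 → 10×33, cost 10·7·33 = 2310
((M1 × M2) × (M3 × M4)): 63×10 by 10×33 → 63×33, cost 63·10·33 = 20790; cumulative 55860
Total: 55860 scalar multiplications.

55860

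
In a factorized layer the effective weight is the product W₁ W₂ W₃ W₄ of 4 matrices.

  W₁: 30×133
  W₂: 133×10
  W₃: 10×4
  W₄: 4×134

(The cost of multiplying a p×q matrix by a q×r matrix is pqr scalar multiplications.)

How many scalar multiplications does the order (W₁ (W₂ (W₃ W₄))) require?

(W₃ W₄): 10×4 by 4×134 → 10×134, cost 10·4·134 = 5360
(W₂ (W₃ W₄)): 133×10 by 10×134 → 133×134, cost 133·10·134 = 178220; cumulative 183580
(W₁ (W₂ (W₃ W₄))): 30×133 by 133×134 → 30×134, cost 30·133·134 = 534660; cumulative 718240
Total: 718240 scalar multiplications.

718240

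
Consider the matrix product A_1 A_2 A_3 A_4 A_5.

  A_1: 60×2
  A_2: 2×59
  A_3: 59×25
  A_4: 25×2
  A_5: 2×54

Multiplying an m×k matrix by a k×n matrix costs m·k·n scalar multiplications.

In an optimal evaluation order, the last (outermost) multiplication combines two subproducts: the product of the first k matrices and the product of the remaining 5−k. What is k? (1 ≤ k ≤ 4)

Adjacent pairs: A_1A_2 = 60·2·59 = 7080; A_2A_3 = 2·59·25 = 2950; A_3A_4 = 59·25·2 = 2950; A_4A_5 = 25·2·54 = 2700.
Length 3: A_1..A_3: k=1: 0+2950+60·2·25=5950; k=2: 7080+0+60·59·25=95580 → min 5950 | A_2..A_4: k=2: 0+2950+2·59·2=3186; k=3: 2950+0+2·25·2=3050 → min 3050 | A_3..A_5: k=3: 0+2700+59·25·54=82350; k=4: 2950+0+59·2·54=9322 → min 9322.
Length 4: A_1..A_4: k=1: 0+3050+60·2·2=3290; k=2: 7080+2950+60·59·2=17110; k=3: 5950+0+60·25·2=8950 → min 3290 | A_2..A_5: k=2: 0+9322+2·59·54=15694; k=3: 2950+2700+2·25·54=8350; k=4: 3050+0+2·2·54=3266 → min 3266.
Top-level splits: k=1: (A_1..A_1)·(A_2..A_5) → 0+3266+60·2·54 = 9746; k=2: (A_1..A_2)·(A_3..A_5) → 7080+9322+60·59·54 = 207562; k=3: (A_1..A_3)·(A_4..A_5) → 5950+2700+60·25·54 = 89650; k=4: (A_1..A_4)·(A_5..A_5) → 3290+0+60·2·54 = 9770.
Best split is after A_1, i.e. k = 1.

1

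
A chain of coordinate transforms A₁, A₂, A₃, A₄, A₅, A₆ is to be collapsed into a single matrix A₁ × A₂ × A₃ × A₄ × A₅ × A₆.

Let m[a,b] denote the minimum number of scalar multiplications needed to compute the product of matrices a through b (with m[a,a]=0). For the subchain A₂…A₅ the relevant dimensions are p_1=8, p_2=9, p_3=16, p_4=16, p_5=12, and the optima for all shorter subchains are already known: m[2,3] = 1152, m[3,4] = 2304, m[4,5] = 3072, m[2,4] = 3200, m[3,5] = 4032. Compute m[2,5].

m[2,5] = min over k∈[2,4] of m[2,k]+m[k+1,5]+p_{1}·p_k·p_{5}.
k=2: 0 + 4032 + 8·9·12 = 4896; k=3: 1152 + 3072 + 8·16·12 = 5760; k=4: 3200 + 0 + 8·16·12 = 4736.
Minimum: 4736 at k=4.

4736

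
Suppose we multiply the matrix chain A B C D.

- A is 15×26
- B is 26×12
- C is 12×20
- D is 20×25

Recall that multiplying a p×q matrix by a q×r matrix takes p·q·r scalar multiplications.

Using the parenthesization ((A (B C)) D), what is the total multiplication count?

21540

(B C): 26×12 by 12×20 → 26×20, cost 26·12·20 = 6240
(A (B C)): 15×26 by 26×20 → 15×20, cost 15·26·20 = 7800; cumulative 14040
((A (B C)) D): 15×20 by 20×25 → 15×25, cost 15·20·25 = 7500; cumulative 21540
Total: 21540 scalar multiplications.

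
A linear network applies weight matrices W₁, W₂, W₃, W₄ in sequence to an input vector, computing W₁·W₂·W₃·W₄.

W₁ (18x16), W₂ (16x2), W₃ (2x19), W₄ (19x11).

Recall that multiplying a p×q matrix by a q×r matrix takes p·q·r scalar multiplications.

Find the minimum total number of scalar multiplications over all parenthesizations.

1390

Adjacent pairs: W₁W₂ = 18·16·2 = 576; W₂W₃ = 16·2·19 = 608; W₃W₄ = 2·19·11 = 418.
Length 3: W₁..W₃: k=1: 0+608+18·16·19=6080; k=2: 576+0+18·2·19=1260 → min 1260 | W₂..W₄: k=2: 0+418+16·2·11=770; k=3: 608+0+16·19·11=3952 → min 770.
Length 4: W₁..W₄: k=1: 0+770+18·16·11=3938; k=2: 576+418+18·2·11=1390; k=3: 1260+0+18·19·11=5022 → min 1390.
Optimal order: ((W₁·W₂)·(W₃·W₄)) with cost 1390.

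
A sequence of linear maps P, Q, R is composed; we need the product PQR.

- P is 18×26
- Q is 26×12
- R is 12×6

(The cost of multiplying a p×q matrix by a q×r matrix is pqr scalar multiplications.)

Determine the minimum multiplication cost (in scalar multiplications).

Order (P(QR)): (QR): 26×12 by 12×6 → 26×6, cost 26·12·6 = 1872; (P(QR)): 18×26 by 26×6 → 18×6, cost 18·26·6 = 2808; cumulative 4680. Total 4680.
Order ((PQ)R): (PQ): 18×26 by 26×12 → 18×12, cost 18·26·12 = 5616; ((PQ)R): 18×12 by 12×6 → 18×6, cost 18·12·6 = 1296; cumulative 6912. Total 6912.
Minimum: 4680.

4680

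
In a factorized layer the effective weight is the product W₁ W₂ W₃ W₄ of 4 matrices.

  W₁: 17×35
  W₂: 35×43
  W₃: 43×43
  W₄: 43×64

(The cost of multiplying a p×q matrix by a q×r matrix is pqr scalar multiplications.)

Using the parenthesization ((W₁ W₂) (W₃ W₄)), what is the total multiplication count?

190705

(W₁ W₂): 17×35 by 35×43 → 17×43, cost 17·35·43 = 25585
(W₃ W₄): 43×43 by 43×64 → 43×64, cost 43·43·64 = 118336
((W₁ W₂) (W₃ W₄)): 17×43 by 43×64 → 17×64, cost 17·43·64 = 46784; cumulative 190705
Total: 190705 scalar multiplications.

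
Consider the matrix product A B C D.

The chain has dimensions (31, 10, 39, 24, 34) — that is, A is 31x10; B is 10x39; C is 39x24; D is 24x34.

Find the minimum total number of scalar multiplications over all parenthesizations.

Adjacent pairs: AB = 31·10·39 = 12090; BC = 10·39·24 = 9360; CD = 39·24·34 = 31824.
Length 3: A..C: k=1: 0+9360+31·10·24=16800; k=2: 12090+0+31·39·24=41106 → min 16800 | B..D: k=2: 0+31824+10·39·34=45084; k=3: 9360+0+10·24·34=17520 → min 17520.
Length 4: A..D: k=1: 0+17520+31·10·34=28060; k=2: 12090+31824+31·39·34=85020; k=3: 16800+0+31·24·34=42096 → min 28060.
Optimal order: (A ((B C) D)) with cost 28060.

28060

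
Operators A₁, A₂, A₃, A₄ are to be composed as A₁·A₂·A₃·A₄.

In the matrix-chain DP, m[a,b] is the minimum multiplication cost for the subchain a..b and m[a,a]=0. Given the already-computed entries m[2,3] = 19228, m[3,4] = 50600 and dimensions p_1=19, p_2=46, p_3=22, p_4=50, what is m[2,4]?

40128

m[2,4] = min over k∈[2,3] of m[2,k]+m[k+1,4]+p_{1}·p_k·p_{4}.
k=2: 0 + 50600 + 19·46·50 = 94300; k=3: 19228 + 0 + 19·22·50 = 40128.
Minimum: 40128 at k=3.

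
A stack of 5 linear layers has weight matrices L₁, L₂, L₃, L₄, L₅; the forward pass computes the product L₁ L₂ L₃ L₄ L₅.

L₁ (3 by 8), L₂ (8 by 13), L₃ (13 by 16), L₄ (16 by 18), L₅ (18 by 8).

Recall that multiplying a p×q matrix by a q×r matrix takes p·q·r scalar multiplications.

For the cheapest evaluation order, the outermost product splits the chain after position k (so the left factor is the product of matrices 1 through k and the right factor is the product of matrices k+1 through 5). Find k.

Adjacent pairs: L₁L₂ = 3·8·13 = 312; L₂L₃ = 8·13·16 = 1664; L₃L₄ = 13·16·18 = 3744; L₄L₅ = 16·18·8 = 2304.
Length 3: L₁..L₃: k=1: 0+1664+3·8·16=2048; k=2: 312+0+3·13·16=936 → min 936 | L₂..L₄: k=2: 0+3744+8·13·18=5616; k=3: 1664+0+8·16·18=3968 → min 3968 | L₃..L₅: k=3: 0+2304+13·16·8=3968; k=4: 3744+0+13·18·8=5616 → min 3968.
Length 4: L₁..L₄: k=1: 0+3968+3·8·18=4400; k=2: 312+3744+3·13·18=4758; k=3: 936+0+3·16·18=1800 → min 1800 | L₂..L₅: k=2: 0+3968+8·13·8=4800; k=3: 1664+2304+8·16·8=4992; k=4: 3968+0+8·18·8=5120 → min 4800.
Top-level splits: k=1: (L₁..L₁)·(L₂..L₅) → 0+4800+3·8·8 = 4992; k=2: (L₁..L₂)·(L₃..L₅) → 312+3968+3·13·8 = 4592; k=3: (L₁..L₃)·(L₄..L₅) → 936+2304+3·16·8 = 3624; k=4: (L₁..L₄)·(L₅..L₅) → 1800+0+3·18·8 = 2232.
Best split is after L₄, i.e. k = 4.

4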